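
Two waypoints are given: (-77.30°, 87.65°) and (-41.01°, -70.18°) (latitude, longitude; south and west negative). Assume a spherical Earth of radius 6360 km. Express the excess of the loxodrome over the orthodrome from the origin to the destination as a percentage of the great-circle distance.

Great circle: σ = 1.0627 rad → d_gc = Rσ = 6758.8 km
Rhumb: Δφ = +0.6334, Δλ = -2.7547, Δψ = +1.4096, q = Δφ/Δψ = 0.4493 → d_rh = R√(Δφ²+q²Δλ²) = 8843.1 km
Excess = (8843.1 − 6758.8) / 6758.8 = 2084.3 / 6758.8 = 30.84% ≈ 30.8%

30.8%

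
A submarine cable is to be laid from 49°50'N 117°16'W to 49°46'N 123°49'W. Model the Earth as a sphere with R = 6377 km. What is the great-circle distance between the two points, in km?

cos σ = sin φ₁ sin φ₂ + cos φ₁ cos φ₂ cos Δλ
      = sin(49.83°)sin(49.77°) + cos(49.83°)cos(49.77°)cos(-6.55°) = 0.9973
σ = 4.227° → d = Rσ = 6377·0.07377 = 470 km

470 km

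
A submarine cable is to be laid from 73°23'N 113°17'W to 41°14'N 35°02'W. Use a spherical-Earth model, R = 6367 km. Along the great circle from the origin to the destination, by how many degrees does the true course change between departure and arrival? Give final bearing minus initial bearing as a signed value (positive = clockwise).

Initial bearing θ₁ = atan2(sin Δλ cos φ₂, cos φ₁ sin φ₂ − sin φ₁ cos φ₂ cos Δλ) = 86.76°
Final bearing θ₂ = (initial bearing from the destination back to the start) + 180° = 157.69°
Δθ = θ₂ − θ₁ = +70.9°

+70.9°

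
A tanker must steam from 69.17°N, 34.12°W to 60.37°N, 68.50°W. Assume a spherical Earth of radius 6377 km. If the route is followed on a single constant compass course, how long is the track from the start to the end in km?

1889 km

Δψ = ln[tan(π/4+φ₂/2)/tan(π/4+φ₁/2)] = -0.3639;  Δφ = -0.1536 rad,  Δλ = -0.6000 rad
q = Δφ/Δψ = 0.4220
d = R·√(Δφ² + q²Δλ²) = 6377·0.29617 = 1889 km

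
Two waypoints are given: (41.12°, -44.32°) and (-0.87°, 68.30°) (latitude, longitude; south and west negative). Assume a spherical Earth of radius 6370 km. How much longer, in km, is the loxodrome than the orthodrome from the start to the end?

388 km

Great circle: cos σ = sin φ₁ sin φ₂ + cos φ₁ cos φ₂ cos Δλ,  σ = 1.8752 rad → d_gc = 11944.8 km
Rhumb line: Δψ = -0.8038, q = Δφ/Δψ = 0.9117, d_rh = R√(Δφ²+q²Δλ²) = 12333.1 km
Excess = 12333.1 − 11944.8 = 388.3 ≈ 388 km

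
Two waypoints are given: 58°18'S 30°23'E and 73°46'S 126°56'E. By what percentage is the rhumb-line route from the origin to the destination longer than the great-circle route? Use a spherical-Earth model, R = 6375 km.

Great circle: σ = 0.6433 rad → d_gc = Rσ = 4100.9 km
Rhumb: Δφ = -0.2699, Δλ = +1.6851, Δψ = -0.6885, q = Δφ/Δψ = 0.3921 → d_rh = R√(Δφ²+q²Δλ²) = 4549.9 km
Excess = (4549.9 − 4100.9) / 4100.9 = 449.0 / 4100.9 = 10.949% ≈ 10.9%

10.9%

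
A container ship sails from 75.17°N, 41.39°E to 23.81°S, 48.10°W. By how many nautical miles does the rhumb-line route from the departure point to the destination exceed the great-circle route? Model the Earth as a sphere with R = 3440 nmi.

Great circle: cos σ = sin φ₁ sin φ₂ + cos φ₁ cos φ₂ cos Δλ,  σ = 1.9694 rad → d_gc = 6774.89 nmi
Rhumb line: Δψ = -2.4672, q = Δφ/Δψ = 0.7002, d_rh = R√(Δφ²+q²Δλ²) = 7033.43 nmi
Excess = 7033.43 − 6774.89 = 258.54 ≈ 259 nmi

259 nmi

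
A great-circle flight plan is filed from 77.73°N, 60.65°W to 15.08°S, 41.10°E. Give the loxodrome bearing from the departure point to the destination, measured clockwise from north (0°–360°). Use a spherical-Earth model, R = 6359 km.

Δψ = ln[tan(π/4+φ₂/2)/tan(π/4+φ₁/2)] = -2.4967
Δλ = +1.7759 rad (taken the short way round)
course = atan2(Δλ, Δψ) = 144.58°

144.6°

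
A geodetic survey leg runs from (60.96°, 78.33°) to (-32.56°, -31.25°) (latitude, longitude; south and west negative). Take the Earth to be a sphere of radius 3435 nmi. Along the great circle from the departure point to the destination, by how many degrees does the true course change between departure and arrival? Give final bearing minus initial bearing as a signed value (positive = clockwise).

Initial bearing θ₁ = atan2(sin Δλ cos φ₂, cos φ₁ sin φ₂ − sin φ₁ cos φ₂ cos Δλ) = 268.97°
Final bearing θ₂ = (initial bearing from the destination back to the start) + 180° = 215.16°
Δθ = θ₂ − θ₁ = -53.8°

-53.8°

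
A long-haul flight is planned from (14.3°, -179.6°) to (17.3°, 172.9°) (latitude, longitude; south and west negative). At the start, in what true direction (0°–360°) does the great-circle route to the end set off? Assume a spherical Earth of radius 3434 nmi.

293.6°

N = sin Δλ·cos φ₂ = -0.1246;  D = cos φ₁ sin φ₂ − sin φ₁ cos φ₂ cos Δλ = +0.0544
initial course = atan2(N, D) = 293.56°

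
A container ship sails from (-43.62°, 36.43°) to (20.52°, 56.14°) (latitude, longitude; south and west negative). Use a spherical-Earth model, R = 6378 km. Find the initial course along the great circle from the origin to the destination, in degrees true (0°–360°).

N = sin Δλ·cos φ₂ = +0.3159;  D = cos φ₁ sin φ₂ − sin φ₁ cos φ₂ cos Δλ = +0.8620
initial course = atan2(N, D) = 20.12°

20.1°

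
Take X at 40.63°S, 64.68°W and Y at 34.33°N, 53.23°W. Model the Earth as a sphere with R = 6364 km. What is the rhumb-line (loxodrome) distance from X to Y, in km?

8409 km

Rhumb course C = atan2(Δλ, Δψ) with Δψ = ln[tan(π/4+φ₂/2)/tan(π/4+φ₁/2)] = +1.4159, Δλ = +0.1998 → C = 8.03°
d = R·|Δφ| / |cos C| = 6364·1.30830 / 0.99019 = 8409 km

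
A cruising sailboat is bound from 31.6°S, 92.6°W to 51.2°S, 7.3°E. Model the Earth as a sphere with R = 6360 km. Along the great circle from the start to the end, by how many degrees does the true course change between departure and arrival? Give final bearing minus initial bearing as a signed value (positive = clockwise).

-77.2°

At departure: θ₁ = atan2(sin Δλ cos φ₂, cos φ₁ sin φ₂ − sin φ₁ cos φ₂ cos Δλ) = 139.40°
At arrival: θ₂ = atan2(sin Δλ cos φ₁, −cos φ₂ sin φ₁ + sin φ₂ cos φ₁ cos Δλ) = 62.20°
Δθ = θ₂ − θ₁ = -77.2°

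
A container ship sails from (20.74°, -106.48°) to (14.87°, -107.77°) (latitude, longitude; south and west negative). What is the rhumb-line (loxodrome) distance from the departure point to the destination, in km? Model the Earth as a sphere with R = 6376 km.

Rhumb course C = atan2(Δλ, Δψ) with Δψ = ln[tan(π/4+φ₂/2)/tan(π/4+φ₁/2)] = -0.1077, Δλ = -0.0225 → C = 191.81°
d = R·|Δφ| / |cos C| = 6376·0.10245 / 0.97883 = 667 km

667 km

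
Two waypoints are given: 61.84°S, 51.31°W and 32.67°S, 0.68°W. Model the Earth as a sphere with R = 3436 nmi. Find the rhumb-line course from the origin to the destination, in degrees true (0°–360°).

Meridional parts: M(φ₁)=-1.3831, M(φ₂)=-0.6039 → ΔM = +0.7792;  Δλ = +0.8837 rad
tan C = Δλ / ΔM = +1.1341 → C = 48.60°

48.6°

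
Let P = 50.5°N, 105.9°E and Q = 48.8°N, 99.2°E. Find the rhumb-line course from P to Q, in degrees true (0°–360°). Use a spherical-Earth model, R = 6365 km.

248.6°

Δψ = ln[tan(π/4+φ₂/2)/tan(π/4+φ₁/2)] = -0.0458
Δλ = -0.1169 rad (taken the short way round)
course = atan2(Δλ, Δψ) = 248.60°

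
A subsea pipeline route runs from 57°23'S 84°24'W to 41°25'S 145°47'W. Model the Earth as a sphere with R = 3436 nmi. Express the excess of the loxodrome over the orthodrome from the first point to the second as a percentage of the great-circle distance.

3.0%

Great circle: σ = 0.7215 rad → d_gc = Rσ = 2479.1 nmi
Rhumb: Δφ = +0.2787, Δλ = -1.0713, Δψ = +0.4335, q = Δφ/Δψ = 0.6428 → d_rh = R√(Δφ²+q²Δλ²) = 2552.8 nmi
Excess = (2552.8 − 2479.1) / 2479.1 = 73.7 / 2479.1 = 2.97% ≈ 3.0%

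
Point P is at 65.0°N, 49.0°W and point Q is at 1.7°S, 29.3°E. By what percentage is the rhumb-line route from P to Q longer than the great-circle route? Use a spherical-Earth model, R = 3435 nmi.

Great circle: σ = 1.5120 rad → d_gc = Rσ = 5193.7 nmi
Rhumb: Δφ = -1.1641, Δλ = +1.3666, Δψ = -1.5361, q = Δφ/Δψ = 0.7578 → d_rh = R√(Δφ²+q²Δλ²) = 5352.2 nmi
Excess = (5352.2 − 5193.7) / 5193.7 = 158.5 / 5193.7 = 3.052% ≈ 3.1%

3.1%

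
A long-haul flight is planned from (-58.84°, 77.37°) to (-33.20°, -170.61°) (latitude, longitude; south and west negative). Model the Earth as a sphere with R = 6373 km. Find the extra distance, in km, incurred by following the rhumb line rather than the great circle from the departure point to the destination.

862 km

Great circle: cos σ = sin φ₁ sin φ₂ + cos φ₁ cos φ₂ cos Δλ,  σ = 1.2596 rad → d_gc = 8027.2 km
Rhumb line: Δψ = +0.6623, q = Δφ/Δψ = 0.6757, d_rh = R√(Δφ²+q²Δλ²) = 8889.3 km
Excess = 8889.3 − 8027.2 = 862.1 ≈ 862 km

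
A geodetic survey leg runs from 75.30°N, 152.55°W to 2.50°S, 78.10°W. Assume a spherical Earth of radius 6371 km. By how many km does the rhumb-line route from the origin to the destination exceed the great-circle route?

341 km

Great circle: cos σ = sin φ₁ sin φ₂ + cos φ₁ cos φ₂ cos Δλ,  σ = 1.5450 rad → d_gc = 9843.3 km
Rhumb line: Δψ = -2.0917, q = Δφ/Δψ = 0.6492, d_rh = R√(Δφ²+q²Δλ²) = 10184.4 km
Excess = 10184.4 − 9843.3 = 341.1 ≈ 341 km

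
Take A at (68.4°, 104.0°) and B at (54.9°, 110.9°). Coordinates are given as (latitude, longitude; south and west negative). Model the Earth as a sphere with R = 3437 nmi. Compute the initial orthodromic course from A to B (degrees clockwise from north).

θ = atan2( sin Δλ·cos φ₂ ,  cos φ₁ sin φ₂ − sin φ₁ cos φ₂ cos Δλ )
  = atan2(+0.0691, -0.2296) = 163.25°

163.3°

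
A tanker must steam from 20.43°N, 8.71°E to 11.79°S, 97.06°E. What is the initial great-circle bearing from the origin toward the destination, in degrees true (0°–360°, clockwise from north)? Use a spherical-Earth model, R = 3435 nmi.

101.6°

N = sin Δλ·cos φ₂ = +0.9785;  D = cos φ₁ sin φ₂ − sin φ₁ cos φ₂ cos Δλ = -0.2013
initial course = atan2(N, D) = 101.63°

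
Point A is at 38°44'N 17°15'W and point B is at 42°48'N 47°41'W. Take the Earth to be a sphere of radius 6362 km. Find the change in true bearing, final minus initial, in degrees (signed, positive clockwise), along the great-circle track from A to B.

At departure: θ₁ = atan2(sin Δλ cos φ₂, cos φ₁ sin φ₂ − sin φ₁ cos φ₂ cos Δλ) = 289.85°
At arrival: θ₂ = atan2(sin Δλ cos φ₁, −cos φ₂ sin φ₁ + sin φ₂ cos φ₁ cos Δλ) = 269.69°
Δθ = θ₂ − θ₁ = -20.2°

-20.2°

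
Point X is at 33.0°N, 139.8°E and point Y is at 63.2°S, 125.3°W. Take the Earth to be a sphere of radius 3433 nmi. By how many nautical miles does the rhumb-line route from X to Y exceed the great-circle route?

154 nmi

Great circle: cos σ = sin φ₁ sin φ₂ + cos φ₁ cos φ₂ cos Δλ,  σ = 2.1158 rad → d_gc = 7263.60 nmi
Rhumb line: Δψ = -2.0452, q = Δφ/Δψ = 0.8209, d_rh = R√(Δφ²+q²Δλ²) = 7417.14 nmi
Excess = 7417.14 − 7263.60 = 153.54 ≈ 154 nmi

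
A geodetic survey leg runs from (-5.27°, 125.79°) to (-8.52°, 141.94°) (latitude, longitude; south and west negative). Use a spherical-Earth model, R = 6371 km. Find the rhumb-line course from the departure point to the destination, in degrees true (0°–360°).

101.5°

Δψ = ln[tan(π/4+φ₂/2)/tan(π/4+φ₁/2)] = -0.0571
Δλ = +0.2819 rad (taken the short way round)
course = atan2(Δλ, Δψ) = 101.46°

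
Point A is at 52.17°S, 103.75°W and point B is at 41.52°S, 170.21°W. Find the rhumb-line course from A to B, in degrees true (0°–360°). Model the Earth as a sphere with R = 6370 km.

283.2°

Meridional parts: M(φ₁)=-1.0710, M(φ₂)=-0.7979 → ΔM = +0.2731;  Δλ = -1.1599 rad
tan C = Δλ / ΔM = -4.2480 → C = 283.25°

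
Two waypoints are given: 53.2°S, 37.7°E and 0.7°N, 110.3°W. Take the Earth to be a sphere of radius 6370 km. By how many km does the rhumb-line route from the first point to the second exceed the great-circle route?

Great circle: cos σ = sin φ₁ sin φ₂ + cos φ₁ cos φ₂ cos Δλ,  σ = 2.1150 rad → d_gc = 13472.6 km
Rhumb line: Δψ = +1.1129, q = Δφ/Δψ = 0.8453, d_rh = R√(Δφ²+q²Δλ²) = 15145.2 km
Excess = 15145.2 − 13472.6 = 1672.6 ≈ 1673 km

1673 km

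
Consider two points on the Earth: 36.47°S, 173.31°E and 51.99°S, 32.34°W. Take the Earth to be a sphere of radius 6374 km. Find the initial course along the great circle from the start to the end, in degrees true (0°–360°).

164.5°

N = sin Δλ·cos φ₂ = +0.2666;  D = cos φ₁ sin φ₂ − sin φ₁ cos φ₂ cos Δλ = -0.9636
initial course = atan2(N, D) = 164.54°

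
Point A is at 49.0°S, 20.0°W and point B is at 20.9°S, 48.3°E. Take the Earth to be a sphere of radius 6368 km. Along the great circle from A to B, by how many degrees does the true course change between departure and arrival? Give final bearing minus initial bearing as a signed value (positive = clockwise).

-43.7°

Initial bearing θ₁ = atan2(sin Δλ cos φ₂, cos φ₁ sin φ₂ − sin φ₁ cos φ₂ cos Δλ) = 88.24°
Final bearing θ₂ = (initial bearing from the destination back to the start) + 180° = 44.58°
Δθ = θ₂ − θ₁ = -43.7°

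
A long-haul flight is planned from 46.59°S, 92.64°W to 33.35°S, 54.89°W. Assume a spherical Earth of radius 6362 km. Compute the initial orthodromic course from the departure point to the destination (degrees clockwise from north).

78.7°

N = sin Δλ·cos φ₂ = +0.5114;  D = cos φ₁ sin φ₂ − sin φ₁ cos φ₂ cos Δλ = +0.1020
initial course = atan2(N, D) = 78.72°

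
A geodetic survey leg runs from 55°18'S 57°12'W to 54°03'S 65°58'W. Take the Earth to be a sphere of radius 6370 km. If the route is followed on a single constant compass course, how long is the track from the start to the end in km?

Δψ = ln[tan(π/4+φ₂/2)/tan(π/4+φ₁/2)] = +0.0377;  Δφ = +0.0218 rad,  Δλ = -0.1530 rad
q = Δφ/Δψ = 0.5782
d = R·√(Δφ² + q²Δλ²) = 6370·0.09111 = 580 km

580 km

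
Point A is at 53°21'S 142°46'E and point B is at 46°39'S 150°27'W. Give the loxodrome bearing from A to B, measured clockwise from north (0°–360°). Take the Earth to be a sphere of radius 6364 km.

Meridional parts: M(φ₁)=-1.1050, M(φ₂)=-0.9227 → ΔM = +0.1823;  Δλ = +1.1656 rad
tan C = Δλ / ΔM = +6.3930 → C = 81.11°

81.1°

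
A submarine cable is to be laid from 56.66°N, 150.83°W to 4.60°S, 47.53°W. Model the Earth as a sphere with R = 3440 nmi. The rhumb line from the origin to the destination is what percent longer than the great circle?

4.3%

Great circle: σ = 1.7650 rad → d_gc = Rσ = 6071.8 nmi
Rhumb: Δφ = -1.0692, Δλ = +1.8029, Δψ = -1.2862, q = Δφ/Δψ = 0.8313 → d_rh = R√(Δφ²+q²Δλ²) = 6333.1 nmi
Excess = (6333.1 − 6071.8) / 6071.8 = 261.3 / 6071.8 = 4.30% ≈ 4.3%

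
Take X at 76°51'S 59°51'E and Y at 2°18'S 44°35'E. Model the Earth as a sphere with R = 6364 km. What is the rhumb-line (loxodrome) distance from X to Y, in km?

Δψ = ln[tan(π/4+φ₂/2)/tan(π/4+φ₁/2)] = +2.1204;  Δφ = +1.3011 rad,  Δλ = -0.2665 rad
q = Δφ/Δψ = 0.6136
d = R·√(Δφ² + q²Δλ²) = 6364·1.31138 = 8346 km

8346 km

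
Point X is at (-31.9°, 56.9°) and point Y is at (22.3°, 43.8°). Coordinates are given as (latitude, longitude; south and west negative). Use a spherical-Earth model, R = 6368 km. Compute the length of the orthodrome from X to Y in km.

6183 km

cos σ = sin φ₁ sin φ₂ + cos φ₁ cos φ₂ cos Δλ
      = sin(-31.90°)sin(22.30°) + cos(-31.90°)cos(22.30°)cos(-13.10°) = 0.5645
σ = 55.631° → d = Rσ = 6368·0.97095 = 6183 km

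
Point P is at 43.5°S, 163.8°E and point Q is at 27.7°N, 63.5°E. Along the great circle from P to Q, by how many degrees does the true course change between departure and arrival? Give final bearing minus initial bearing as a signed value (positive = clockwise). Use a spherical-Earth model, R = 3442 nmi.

+22.9°

At departure: θ₁ = atan2(sin Δλ cos φ₂, cos φ₁ sin φ₂ − sin φ₁ cos φ₂ cos Δλ) = 284.68°
At arrival: θ₂ = atan2(sin Δλ cos φ₁, −cos φ₂ sin φ₁ + sin φ₂ cos φ₁ cos Δλ) = 307.58°
Δθ = θ₂ − θ₁ = +22.9°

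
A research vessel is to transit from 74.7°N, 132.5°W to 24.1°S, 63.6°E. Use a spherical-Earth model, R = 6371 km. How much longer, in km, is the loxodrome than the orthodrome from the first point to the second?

2613 km

Great circle: cos σ = sin φ₁ sin φ₂ + cos φ₁ cos φ₂ cos Δλ,  σ = 2.2463 rad → d_gc = 14311.1 km
Rhumb line: Δψ = -2.4412, q = Δφ/Δψ = 0.7064, d_rh = R√(Δφ²+q²Δλ²) = 16924.1 km
Excess = 16924.1 − 14311.1 = 2613.0 ≈ 2613 km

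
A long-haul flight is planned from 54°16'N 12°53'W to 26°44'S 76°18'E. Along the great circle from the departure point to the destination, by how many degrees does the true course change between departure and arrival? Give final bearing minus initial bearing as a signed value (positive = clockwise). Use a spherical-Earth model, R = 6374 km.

Initial bearing θ₁ = atan2(sin Δλ cos φ₂, cos φ₁ sin φ₂ − sin φ₁ cos φ₂ cos Δλ) = 107.00°
Final bearing θ₂ = (initial bearing from the destination back to the start) + 180° = 141.29°
Δθ = θ₂ − θ₁ = +34.3°

+34.3°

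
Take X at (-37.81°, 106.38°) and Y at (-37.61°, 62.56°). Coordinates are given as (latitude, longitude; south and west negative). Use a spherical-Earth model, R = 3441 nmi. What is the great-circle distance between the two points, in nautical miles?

2062 nmi

cos σ = sin φ₁ sin φ₂ + cos φ₁ cos φ₂ cos Δλ
      = sin(-37.81°)sin(-37.61°) + cos(-37.81°)cos(-37.61°)cos(-43.82°) = 0.8257
σ = 34.340° → d = Rσ = 3441·0.59935 = 2062 nmi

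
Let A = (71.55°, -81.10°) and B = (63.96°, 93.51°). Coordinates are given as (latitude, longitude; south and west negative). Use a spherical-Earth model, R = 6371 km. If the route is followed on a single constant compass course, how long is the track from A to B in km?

Rhumb course C = atan2(Δλ, Δψ) with Δψ = ln[tan(π/4+φ₂/2)/tan(π/4+φ₁/2)] = -0.3533, Δλ = +3.0475 → C = 96.61°
d = R·|Δφ| / |cos C| = 6371·0.13247 / 0.11516 = 7329 km

7329 km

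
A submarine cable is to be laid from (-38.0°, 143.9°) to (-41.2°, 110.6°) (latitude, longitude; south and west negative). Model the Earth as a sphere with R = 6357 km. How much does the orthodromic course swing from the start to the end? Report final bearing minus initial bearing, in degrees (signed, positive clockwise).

At departure: θ₁ = atan2(sin Δλ cos φ₂, cos φ₁ sin φ₂ − sin φ₁ cos φ₂ cos Δλ) = 252.29°
At arrival: θ₂ = atan2(sin Δλ cos φ₁, −cos φ₂ sin φ₁ + sin φ₂ cos φ₁ cos Δλ) = 273.89°
Δθ = θ₂ − θ₁ = +21.6°

+21.6°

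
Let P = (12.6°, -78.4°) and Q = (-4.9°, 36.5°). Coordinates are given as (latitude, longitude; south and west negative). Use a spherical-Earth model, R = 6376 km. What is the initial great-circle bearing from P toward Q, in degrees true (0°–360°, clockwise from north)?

89.5°

θ = atan2( sin Δλ·cos φ₂ ,  cos φ₁ sin φ₂ − sin φ₁ cos φ₂ cos Δλ )
  = atan2(+0.9037, +0.0082) = 89.48°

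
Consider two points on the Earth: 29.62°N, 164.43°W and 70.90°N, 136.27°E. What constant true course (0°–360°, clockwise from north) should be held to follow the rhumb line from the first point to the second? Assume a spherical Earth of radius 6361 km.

Δψ = ln[tan(π/4+φ₂/2)/tan(π/4+φ₁/2)] = +1.2407
Δλ = -1.0350 rad (taken the short way round)
course = atan2(Δλ, Δψ) = 320.17°

320.2°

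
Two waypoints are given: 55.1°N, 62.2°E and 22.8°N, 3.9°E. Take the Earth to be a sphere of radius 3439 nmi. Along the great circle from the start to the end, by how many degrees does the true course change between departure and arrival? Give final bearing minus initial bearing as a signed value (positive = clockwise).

-40.1°

At departure: θ₁ = atan2(sin Δλ cos φ₂, cos φ₁ sin φ₂ − sin φ₁ cos φ₂ cos Δλ) = 257.38°
At arrival: θ₂ = atan2(sin Δλ cos φ₁, −cos φ₂ sin φ₁ + sin φ₂ cos φ₁ cos Δλ) = 217.28°
Δθ = θ₂ − θ₁ = -40.1°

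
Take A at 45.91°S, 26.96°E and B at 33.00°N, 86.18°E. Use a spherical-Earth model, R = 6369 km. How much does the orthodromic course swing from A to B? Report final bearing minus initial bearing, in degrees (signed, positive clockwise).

Initial bearing θ₁ = atan2(sin Δλ cos φ₂, cos φ₁ sin φ₂ − sin φ₁ cos φ₂ cos Δλ) = 46.36°
Final bearing θ₂ = (initial bearing from the destination back to the start) + 180° = 36.90°
Δθ = θ₂ − θ₁ = -9.5°

-9.5°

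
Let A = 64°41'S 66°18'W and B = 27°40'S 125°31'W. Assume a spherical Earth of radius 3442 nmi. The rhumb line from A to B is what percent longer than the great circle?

2.6%

Great circle: σ = 0.9102 rad → d_gc = Rσ = 3133.0 nmi
Rhumb: Δφ = +0.6461, Δλ = -1.0335, Δψ = +0.9906, q = Δφ/Δψ = 0.6522 → d_rh = R√(Δφ²+q²Δλ²) = 3213.6 nmi
Excess = (3213.6 − 3133.0) / 3133.0 = 80.6 / 3133.0 = 2.57% ≈ 2.6%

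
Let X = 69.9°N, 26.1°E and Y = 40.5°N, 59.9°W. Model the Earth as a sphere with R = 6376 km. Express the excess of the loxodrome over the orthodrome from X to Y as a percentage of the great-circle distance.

7.1%

Great circle: σ = 0.8917 rad → d_gc = Rσ = 5685.2 km
Rhumb: Δφ = -0.5131, Δλ = -1.5010, Δψ = -0.9560, q = Δφ/Δψ = 0.5368 → d_rh = R√(Δφ²+q²Δλ²) = 6090.3 km
Excess = (6090.3 − 5685.2) / 5685.2 = 405.1 / 5685.2 = 7.13% ≈ 7.1%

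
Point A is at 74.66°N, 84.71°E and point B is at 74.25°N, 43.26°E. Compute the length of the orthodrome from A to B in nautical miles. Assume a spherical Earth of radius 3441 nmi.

654 nmi

Haversine: a = sin²(Δφ/2)+cos φ₁ cos φ₂ sin²(Δλ/2) = 0.00901;  σ = 2·atan2(√a,√(1−a))
σ = 10.891° → d = Rσ = 3441·0.19008 = 654 nmi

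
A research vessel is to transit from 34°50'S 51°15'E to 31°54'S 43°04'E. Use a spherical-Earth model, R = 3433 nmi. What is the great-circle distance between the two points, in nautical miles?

445 nmi

Haversine: a = sin²(Δφ/2)+cos φ₁ cos φ₂ sin²(Δλ/2) = 0.00420;  σ = 2·atan2(√a,√(1−a))
σ = 7.434° → d = Rσ = 3433·0.12975 = 445 nmi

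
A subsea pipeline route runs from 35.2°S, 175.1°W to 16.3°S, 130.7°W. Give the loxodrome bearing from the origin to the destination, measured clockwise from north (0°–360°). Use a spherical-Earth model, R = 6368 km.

64.6°

Δψ = ln[tan(π/4+φ₂/2)/tan(π/4+φ₁/2)] = +0.3687
Δλ = +0.7749 rad (taken the short way round)
course = atan2(Δλ, Δψ) = 64.56°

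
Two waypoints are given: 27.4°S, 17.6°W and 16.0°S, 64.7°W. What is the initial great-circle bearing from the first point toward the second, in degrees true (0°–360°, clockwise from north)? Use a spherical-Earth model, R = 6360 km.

N = sin Δλ·cos φ₂ = -0.7042;  D = cos φ₁ sin φ₂ − sin φ₁ cos φ₂ cos Δλ = +0.0564
initial course = atan2(N, D) = 274.58°

274.6°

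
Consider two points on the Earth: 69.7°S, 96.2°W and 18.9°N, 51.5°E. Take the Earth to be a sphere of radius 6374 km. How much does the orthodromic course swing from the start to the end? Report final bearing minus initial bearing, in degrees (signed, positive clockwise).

At departure: θ₁ = atan2(sin Δλ cos φ₂, cos φ₁ sin φ₂ − sin φ₁ cos φ₂ cos Δλ) = 141.59°
At arrival: θ₂ = atan2(sin Δλ cos φ₁, −cos φ₂ sin φ₁ + sin φ₂ cos φ₁ cos Δλ) = 13.17°
Δθ = θ₂ − θ₁ = -128.4°

-128.4°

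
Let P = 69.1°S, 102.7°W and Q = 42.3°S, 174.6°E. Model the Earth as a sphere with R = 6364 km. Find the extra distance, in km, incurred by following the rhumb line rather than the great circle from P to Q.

Great circle: cos σ = sin φ₁ sin φ₂ + cos φ₁ cos φ₂ cos Δλ,  σ = 0.8470 rad → d_gc = 5390.1 km
Rhumb line: Δψ = +0.8742, q = Δφ/Δψ = 0.5350, d_rh = R√(Δφ²+q²Δλ²) = 5746.0 km
Excess = 5746.0 − 5390.1 = 355.9 ≈ 356 km

356 km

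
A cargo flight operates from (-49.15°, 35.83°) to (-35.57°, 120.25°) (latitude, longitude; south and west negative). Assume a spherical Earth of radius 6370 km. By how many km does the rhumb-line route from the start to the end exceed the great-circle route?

324 km

Great circle: cos σ = sin φ₁ sin φ₂ + cos φ₁ cos φ₂ cos Δλ,  σ = 1.0567 rad → d_gc = 6731.2 km
Rhumb line: Δψ = +0.3228, q = Δφ/Δψ = 0.7343, d_rh = R√(Δφ²+q²Δλ²) = 7055.2 km
Excess = 7055.2 − 6731.2 = 324.0 ≈ 324 km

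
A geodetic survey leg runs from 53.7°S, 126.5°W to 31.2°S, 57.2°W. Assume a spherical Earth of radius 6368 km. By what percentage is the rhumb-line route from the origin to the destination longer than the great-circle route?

3.1%

Great circle: σ = 0.9317 rad → d_gc = Rσ = 5932.9 km
Rhumb: Δφ = +0.3927, Δλ = +1.2095, Δψ = +0.5417, q = Δφ/Δψ = 0.7250 → d_rh = R√(Δφ²+q²Δλ²) = 6118.4 km
Excess = (6118.4 − 5932.9) / 5932.9 = 185.5 / 5932.9 = 3.13% ≈ 3.1%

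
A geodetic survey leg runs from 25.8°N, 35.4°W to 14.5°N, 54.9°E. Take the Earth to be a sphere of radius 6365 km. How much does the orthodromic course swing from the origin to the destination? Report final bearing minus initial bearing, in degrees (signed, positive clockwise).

+38.4°

At departure: θ₁ = atan2(sin Δλ cos φ₂, cos φ₁ sin φ₂ − sin φ₁ cos φ₂ cos Δλ) = 76.77°
At arrival: θ₂ = atan2(sin Δλ cos φ₁, −cos φ₂ sin φ₁ + sin φ₂ cos φ₁ cos Δλ) = 115.14°
Δθ = θ₂ − θ₁ = +38.4°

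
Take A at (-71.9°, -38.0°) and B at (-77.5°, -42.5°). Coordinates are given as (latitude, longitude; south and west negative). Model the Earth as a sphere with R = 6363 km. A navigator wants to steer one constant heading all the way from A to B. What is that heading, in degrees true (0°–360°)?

191.8°

Meridional parts: M(φ₁)=-1.8371, M(φ₂)=-2.2117 → ΔM = -0.3746;  Δλ = -0.0785 rad
tan C = Δλ / ΔM = +0.2097 → C = 191.84°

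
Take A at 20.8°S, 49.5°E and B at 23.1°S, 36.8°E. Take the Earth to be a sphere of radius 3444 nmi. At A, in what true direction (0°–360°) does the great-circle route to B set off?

N = sin Δλ·cos φ₂ = -0.2022;  D = cos φ₁ sin φ₂ − sin φ₁ cos φ₂ cos Δλ = -0.0481
initial course = atan2(N, D) = 256.61°

256.6°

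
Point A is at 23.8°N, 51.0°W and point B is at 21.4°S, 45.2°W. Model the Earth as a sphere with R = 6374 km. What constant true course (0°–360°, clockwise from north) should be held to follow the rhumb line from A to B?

172.9°

Meridional parts: M(φ₁)=+0.4279, M(φ₂)=-0.3825 → ΔM = -0.8104;  Δλ = +0.1012 rad
tan C = Δλ / ΔM = -0.1249 → C = 172.88°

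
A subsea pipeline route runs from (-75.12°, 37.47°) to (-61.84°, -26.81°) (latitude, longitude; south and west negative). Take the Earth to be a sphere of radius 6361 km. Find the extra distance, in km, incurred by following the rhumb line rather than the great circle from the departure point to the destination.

Great circle: cos σ = sin φ₁ sin φ₂ + cos φ₁ cos φ₂ cos Δλ,  σ = 0.4402 rad → d_gc = 2800.2 km
Rhumb line: Δψ = +0.6527, q = Δφ/Δψ = 0.3551, d_rh = R√(Δφ²+q²Δλ²) = 2932.0 km
Excess = 2932.0 − 2800.2 = 131.8 ≈ 132 km

132 km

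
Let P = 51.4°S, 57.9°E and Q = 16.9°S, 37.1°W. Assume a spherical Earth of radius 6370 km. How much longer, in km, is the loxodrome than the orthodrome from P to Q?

Great circle: cos σ = sin φ₁ sin φ₂ + cos φ₁ cos φ₂ cos Δλ,  σ = 1.3947 rad → d_gc = 8884.4 km
Rhumb line: Δψ = +0.7499, q = Δφ/Δψ = 0.8029, d_rh = R√(Δφ²+q²Δλ²) = 9307.5 km
Excess = 9307.5 − 8884.4 = 423.1 ≈ 423 km

423 km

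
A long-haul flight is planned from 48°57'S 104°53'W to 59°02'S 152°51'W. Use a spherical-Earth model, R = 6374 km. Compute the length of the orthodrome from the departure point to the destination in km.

3249 km

cos σ = sin φ₁ sin φ₂ + cos φ₁ cos φ₂ cos Δλ
      = sin(-48.95°)sin(-59.03°) + cos(-48.95°)cos(-59.03°)cos(-47.97°) = 0.8729
σ = 29.203° → d = Rσ = 6374·0.50969 = 3249 km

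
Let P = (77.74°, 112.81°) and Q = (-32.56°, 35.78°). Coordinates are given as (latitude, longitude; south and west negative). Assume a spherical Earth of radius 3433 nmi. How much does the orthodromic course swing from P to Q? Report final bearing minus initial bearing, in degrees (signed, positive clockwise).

Initial bearing θ₁ = atan2(sin Δλ cos φ₂, cos φ₁ sin φ₂ − sin φ₁ cos φ₂ cos Δλ) = 249.99°
Final bearing θ₂ = (initial bearing from the destination back to the start) + 180° = 193.69°
Δθ = θ₂ − θ₁ = -56.3°

-56.3°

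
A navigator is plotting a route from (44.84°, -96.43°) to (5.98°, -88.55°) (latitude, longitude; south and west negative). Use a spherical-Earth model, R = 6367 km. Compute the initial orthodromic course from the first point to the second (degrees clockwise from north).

θ = atan2( sin Δλ·cos φ₂ ,  cos φ₁ sin φ₂ − sin φ₁ cos φ₂ cos Δλ )
  = atan2(+0.1364, -0.6208) = 167.61°

167.6°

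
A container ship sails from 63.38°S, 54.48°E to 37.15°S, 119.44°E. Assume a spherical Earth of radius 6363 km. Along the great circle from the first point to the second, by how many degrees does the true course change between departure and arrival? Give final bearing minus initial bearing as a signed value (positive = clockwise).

At departure: θ₁ = atan2(sin Δλ cos φ₂, cos φ₁ sin φ₂ − sin φ₁ cos φ₂ cos Δλ) = 87.54°
At arrival: θ₂ = atan2(sin Δλ cos φ₁, −cos φ₂ sin φ₁ + sin φ₂ cos φ₁ cos Δλ) = 34.17°
Δθ = θ₂ − θ₁ = -53.4°

-53.4°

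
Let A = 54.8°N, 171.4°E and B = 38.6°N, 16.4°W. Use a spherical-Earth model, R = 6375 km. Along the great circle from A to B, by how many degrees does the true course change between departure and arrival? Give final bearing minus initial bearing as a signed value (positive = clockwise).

At departure: θ₁ = atan2(sin Δλ cos φ₂, cos φ₁ sin φ₂ − sin φ₁ cos φ₂ cos Δλ) = 6.10°
At arrival: θ₂ = atan2(sin Δλ cos φ₁, −cos φ₂ sin φ₁ + sin φ₂ cos φ₁ cos Δλ) = 175.50°
Δθ = θ₂ − θ₁ = +169.4°

+169.4°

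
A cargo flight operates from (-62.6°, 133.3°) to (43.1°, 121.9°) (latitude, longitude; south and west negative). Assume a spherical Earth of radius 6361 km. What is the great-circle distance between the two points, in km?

Haversine: a = sin²(Δφ/2)+cos φ₁ cos φ₂ sin²(Δλ/2) = 0.63861;  σ = 2·atan2(√a,√(1−a))
σ = 106.095° → d = Rσ = 6361·1.85171 = 11779 km

11779 km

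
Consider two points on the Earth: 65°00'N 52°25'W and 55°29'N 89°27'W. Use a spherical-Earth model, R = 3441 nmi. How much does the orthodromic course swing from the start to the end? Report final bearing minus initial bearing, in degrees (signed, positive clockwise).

-32.5°

At departure: θ₁ = atan2(sin Δλ cos φ₂, cos φ₁ sin φ₂ − sin φ₁ cos φ₂ cos Δλ) = 259.75°
At arrival: θ₂ = atan2(sin Δλ cos φ₁, −cos φ₂ sin φ₁ + sin φ₂ cos φ₁ cos Δλ) = 227.22°
Δθ = θ₂ − θ₁ = -32.5°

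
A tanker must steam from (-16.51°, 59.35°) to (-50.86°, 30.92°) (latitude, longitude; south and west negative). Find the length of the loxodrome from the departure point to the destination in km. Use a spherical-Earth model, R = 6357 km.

Δψ = ln[tan(π/4+φ₂/2)/tan(π/4+φ₁/2)] = -0.7420;  Δφ = -0.5995 rad,  Δλ = -0.4962 rad
q = Δφ/Δψ = 0.8080
d = R·√(Δφ² + q²Δλ²) = 6357·0.72121 = 4585 km

4585 km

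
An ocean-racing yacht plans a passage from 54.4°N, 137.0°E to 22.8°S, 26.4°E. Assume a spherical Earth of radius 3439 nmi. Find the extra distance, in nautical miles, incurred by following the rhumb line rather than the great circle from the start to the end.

Great circle: cos σ = sin φ₁ sin φ₂ + cos φ₁ cos φ₂ cos Δλ,  σ = 2.0989 rad → d_gc = 7218.1 nmi
Rhumb line: Δψ = -1.5450, q = Δφ/Δψ = 0.8721, d_rh = R√(Δφ²+q²Δλ²) = 7415.4 nmi
Excess = 7415.4 − 7218.1 = 197.3 ≈ 197 nmi

197 nmi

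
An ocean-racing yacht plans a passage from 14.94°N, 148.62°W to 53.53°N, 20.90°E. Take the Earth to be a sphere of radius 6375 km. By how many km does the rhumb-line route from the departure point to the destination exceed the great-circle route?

3265 km

Great circle: cos σ = sin φ₁ sin φ₂ + cos φ₁ cos φ₂ cos Δλ,  σ = 1.9363 rad → d_gc = 12343.8 km
Rhumb line: Δψ = +0.8465, q = Δφ/Δψ = 0.7956, d_rh = R√(Δφ²+q²Δλ²) = 15608.8 km
Excess = 15608.8 − 12343.8 = 3265.0 ≈ 3265 km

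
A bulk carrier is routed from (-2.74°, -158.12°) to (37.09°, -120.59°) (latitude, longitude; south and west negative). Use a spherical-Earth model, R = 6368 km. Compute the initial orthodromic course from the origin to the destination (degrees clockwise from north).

37.5°

N = sin Δλ·cos φ₂ = +0.4859;  D = cos φ₁ sin φ₂ − sin φ₁ cos φ₂ cos Δλ = +0.6326
initial course = atan2(N, D) = 37.53°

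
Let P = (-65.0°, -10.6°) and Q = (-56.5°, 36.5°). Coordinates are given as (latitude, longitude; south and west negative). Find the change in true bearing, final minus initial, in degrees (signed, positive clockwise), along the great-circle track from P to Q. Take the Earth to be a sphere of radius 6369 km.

-41.7°

Initial bearing θ₁ = atan2(sin Δλ cos φ₂, cos φ₁ sin φ₂ − sin φ₁ cos φ₂ cos Δλ) = 91.69°
Final bearing θ₂ = (initial bearing from the destination back to the start) + 180° = 49.94°
Δθ = θ₂ − θ₁ = -41.7°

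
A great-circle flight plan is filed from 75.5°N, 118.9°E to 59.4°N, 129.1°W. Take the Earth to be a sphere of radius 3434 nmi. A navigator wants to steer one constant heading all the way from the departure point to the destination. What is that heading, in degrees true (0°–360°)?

111.4°

Δψ = ln[tan(π/4+φ₂/2)/tan(π/4+φ₁/2)] = -0.7657
Δλ = +1.9548 rad (taken the short way round)
course = atan2(Δλ, Δψ) = 111.39°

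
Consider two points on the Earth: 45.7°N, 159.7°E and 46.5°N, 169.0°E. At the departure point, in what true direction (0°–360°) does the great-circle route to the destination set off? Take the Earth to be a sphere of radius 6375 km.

N = sin Δλ·cos φ₂ = +0.1112;  D = cos φ₁ sin φ₂ − sin φ₁ cos φ₂ cos Δλ = +0.0204
initial course = atan2(N, D) = 79.59°

79.6°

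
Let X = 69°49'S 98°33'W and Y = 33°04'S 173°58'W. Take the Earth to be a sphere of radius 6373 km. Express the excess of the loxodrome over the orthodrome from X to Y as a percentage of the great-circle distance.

Great circle: σ = 0.9460 rad → d_gc = Rσ = 6029.0 km
Rhumb: Δφ = +0.6414, Δλ = -1.3163, Δψ = +1.1140, q = Δφ/Δψ = 0.5758 → d_rh = R√(Δφ²+q²Δλ²) = 6327.5 km
Excess = (6327.5 − 6029.0) / 6029.0 = 298.5 / 6029.0 = 4.951% ≈ 5.0%

5.0%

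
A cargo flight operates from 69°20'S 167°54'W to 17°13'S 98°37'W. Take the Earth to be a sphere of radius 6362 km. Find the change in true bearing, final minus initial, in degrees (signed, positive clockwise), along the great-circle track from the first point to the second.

-55.6°

Initial bearing θ₁ = atan2(sin Δλ cos φ₂, cos φ₁ sin φ₂ − sin φ₁ cos φ₂ cos Δλ) = 76.67°
Final bearing θ₂ = (initial bearing from the destination back to the start) + 180° = 21.07°
Δθ = θ₂ − θ₁ = -55.6°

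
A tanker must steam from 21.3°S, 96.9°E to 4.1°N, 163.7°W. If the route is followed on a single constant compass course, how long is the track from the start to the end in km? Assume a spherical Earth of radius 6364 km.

11184 km

Δψ = ln[tan(π/4+φ₂/2)/tan(π/4+φ₁/2)] = +0.4522;  Δφ = +0.4433 rad,  Δλ = +1.7349 rad
q = Δφ/Δψ = 0.9802
d = R·√(Δφ² + q²Δλ²) = 6364·1.75742 = 11184 km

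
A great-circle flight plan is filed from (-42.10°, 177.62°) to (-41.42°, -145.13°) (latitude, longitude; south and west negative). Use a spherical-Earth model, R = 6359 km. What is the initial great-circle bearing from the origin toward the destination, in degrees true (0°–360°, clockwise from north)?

101.3°

N = sin Δλ·cos φ₂ = +0.4539;  D = cos φ₁ sin φ₂ − sin φ₁ cos φ₂ cos Δλ = -0.0907
initial course = atan2(N, D) = 101.30°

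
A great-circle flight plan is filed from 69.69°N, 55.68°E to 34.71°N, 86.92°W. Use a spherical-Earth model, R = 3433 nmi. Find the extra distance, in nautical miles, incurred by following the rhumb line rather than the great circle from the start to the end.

Great circle: cos σ = sin φ₁ sin φ₂ + cos φ₁ cos φ₂ cos Δλ,  σ = 1.2584 rad → d_gc = 4320.1 nmi
Rhumb line: Δψ = -1.0730, q = Δφ/Δψ = 0.5690, d_rh = R√(Δφ²+q²Δλ²) = 5293.8 nmi
Excess = 5293.8 − 4320.1 = 973.7 ≈ 974 nmi

974 nmi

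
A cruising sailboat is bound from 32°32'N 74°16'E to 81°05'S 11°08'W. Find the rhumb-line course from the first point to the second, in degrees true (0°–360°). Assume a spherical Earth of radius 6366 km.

Meridional parts: M(φ₁)=+0.6010, M(φ₂)=-2.5514 → ΔM = -3.1525;  Δλ = -1.4905 rad
tan C = Δλ / ΔM = +0.4728 → C = 205.31°

205.3°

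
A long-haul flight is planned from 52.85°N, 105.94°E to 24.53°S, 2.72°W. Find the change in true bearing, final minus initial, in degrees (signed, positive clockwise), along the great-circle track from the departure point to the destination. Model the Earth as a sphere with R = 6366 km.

At departure: θ₁ = atan2(sin Δλ cos φ₂, cos φ₁ sin φ₂ − sin φ₁ cos φ₂ cos Δλ) = 268.76°
At arrival: θ₂ = atan2(sin Δλ cos φ₁, −cos φ₂ sin φ₁ + sin φ₂ cos φ₁ cos Δλ) = 221.58°
Δθ = θ₂ − θ₁ = -47.2°

-47.2°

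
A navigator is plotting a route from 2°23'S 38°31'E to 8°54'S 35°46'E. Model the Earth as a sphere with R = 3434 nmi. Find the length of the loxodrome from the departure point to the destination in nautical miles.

424 nmi

Rhumb course C = atan2(Δλ, Δψ) with Δψ = ln[tan(π/4+φ₂/2)/tan(π/4+φ₁/2)] = -0.1144, Δλ = -0.0480 → C = 202.77°
d = R·|Δφ| / |cos C| = 3434·0.11374 / 0.92207 = 424 nmi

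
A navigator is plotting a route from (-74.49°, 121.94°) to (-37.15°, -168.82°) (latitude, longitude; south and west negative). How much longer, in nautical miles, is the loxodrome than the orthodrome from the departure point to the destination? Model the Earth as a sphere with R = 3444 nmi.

132 nmi

Great circle: cos σ = sin φ₁ sin φ₂ + cos φ₁ cos φ₂ cos Δλ,  σ = 0.8534 rad → d_gc = 2938.95 nmi
Rhumb line: Δψ = +1.2945, q = Δφ/Δψ = 0.5034, d_rh = R√(Δφ²+q²Δλ²) = 3070.51 nmi
Excess = 3070.51 − 2938.95 = 131.56 ≈ 132 nmi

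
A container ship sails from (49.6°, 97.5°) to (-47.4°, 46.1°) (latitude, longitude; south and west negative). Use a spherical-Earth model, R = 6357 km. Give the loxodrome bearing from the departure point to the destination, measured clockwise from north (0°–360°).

Δψ = ln[tan(π/4+φ₂/2)/tan(π/4+φ₁/2)] = -1.9418
Δλ = -0.8971 rad (taken the short way round)
course = atan2(Δλ, Δψ) = 204.80°

204.8°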